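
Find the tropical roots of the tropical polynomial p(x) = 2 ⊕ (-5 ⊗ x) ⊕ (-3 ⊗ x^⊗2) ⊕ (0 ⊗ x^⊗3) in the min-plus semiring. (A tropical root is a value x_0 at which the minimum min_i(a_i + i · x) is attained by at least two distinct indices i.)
Roots: {-3, -2, 7}

Each tropical root is a break point of the lower envelope of the lines y = a_i + i · x (there are 4 lines, with slopes 0, 1, ..., 3). Only the lines that attain the minimum somewhere contribute to roots; other lines are dominated. Here the surviving (envelope) indices are i = 3, i = 2, i = 1, i = 0.
Intersections between consecutive envelope lines give the roots: for adjacent envelope indices i < j the intersection is x = (a_i − a_j) / (j − i). Reading off the sorted break points: {-3, -2, 7}.
Verification: at each break x_0, at least two indices attain the minimum of min_i(a_i + i · x_0).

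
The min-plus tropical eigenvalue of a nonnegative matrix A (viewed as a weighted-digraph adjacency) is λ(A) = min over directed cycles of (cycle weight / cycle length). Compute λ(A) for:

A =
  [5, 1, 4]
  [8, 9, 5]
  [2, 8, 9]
λ(A) = 8/3

Enumerate directed cycles and compute their means (weight / length). Sample:
  cycle 0 → 0: weight = 5, length = 1, mean = 5/1 ≈ 5.000
  cycle 1 → 1: weight = 9, length = 1, mean = 9/1 ≈ 9.000
  cycle 2 → 2: weight = 9, length = 1, mean = 9/1 ≈ 9.000
  cycle 0 → 1 → 0: weight = 9, length = 2, mean = 9/2 ≈ 4.500
  cycle 0 → 2 → 0: weight = 6, length = 2, mean = 6/2 ≈ 3.000
  cycle 1 → 0 → 1: weight = 9, length = 2, mean = 9/2 ≈ 4.500
Minimum mean = 2.667, attained e.g. along the cycle 0 → 1 → 2 → 0 with weight 8 and length 3. So λ(A) = 8/3 = 8/3.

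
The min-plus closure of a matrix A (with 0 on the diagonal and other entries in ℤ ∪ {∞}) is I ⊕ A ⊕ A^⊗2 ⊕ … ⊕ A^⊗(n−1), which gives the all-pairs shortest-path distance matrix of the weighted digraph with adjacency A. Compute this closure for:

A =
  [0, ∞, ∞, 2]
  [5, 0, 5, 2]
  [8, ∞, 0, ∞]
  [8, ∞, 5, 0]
Closure =
  [0, ∞, 7, 2]
  [5, 0, 5, 2]
  [8, ∞, 0, 10]
  [8, ∞, 5, 0]

This is the Floyd-Warshall all-pairs shortest-path computation. For each intermediate vertex k = 0, 1, …, 3, update dist[i][j] ← min(dist[i][j], dist[i][k] + dist[k][j]). The final matrix gives, for each (i, j), the minimum total weight of any directed path from i to j (possibly empty when i = j).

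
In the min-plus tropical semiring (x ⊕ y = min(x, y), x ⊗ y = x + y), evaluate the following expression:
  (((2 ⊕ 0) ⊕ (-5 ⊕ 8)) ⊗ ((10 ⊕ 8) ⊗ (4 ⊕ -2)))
(((2 ⊕ 0) ⊕ (-5 ⊕ 8)) ⊗ ((10 ⊕ 8) ⊗ (4 ⊕ -2))) = 1

Expand innermost to outermost. Recall ⊕ takes the minimum of its arguments and ⊗ takes their sum. Working out the expression (((2 ⊕ 0) ⊕ (-5 ⊕ 8)) ⊗ ((10 ⊕ 8) ⊗ (4 ⊕ -2))) gives 1.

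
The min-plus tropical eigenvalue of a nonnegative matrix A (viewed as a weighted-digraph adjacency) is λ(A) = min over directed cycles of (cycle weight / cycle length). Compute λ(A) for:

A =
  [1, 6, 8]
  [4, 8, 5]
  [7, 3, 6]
λ(A) = 1

Enumerate directed cycles and compute their means (weight / length). Sample:
  cycle 0 → 0: weight = 1, length = 1, mean = 1/1 ≈ 1.000
  cycle 1 → 1: weight = 8, length = 1, mean = 8/1 ≈ 8.000
  cycle 2 → 2: weight = 6, length = 1, mean = 6/1 ≈ 6.000
  cycle 0 → 1 → 0: weight = 10, length = 2, mean = 10/2 ≈ 5.000
  cycle 0 → 2 → 0: weight = 15, length = 2, mean = 15/2 ≈ 7.500
  cycle 1 → 0 → 1: weight = 10, length = 2, mean = 10/2 ≈ 5.000
Minimum mean = 1.000, attained e.g. along the cycle 0 → 0 with weight 1 and length 1. So λ(A) = 1/1 = 1.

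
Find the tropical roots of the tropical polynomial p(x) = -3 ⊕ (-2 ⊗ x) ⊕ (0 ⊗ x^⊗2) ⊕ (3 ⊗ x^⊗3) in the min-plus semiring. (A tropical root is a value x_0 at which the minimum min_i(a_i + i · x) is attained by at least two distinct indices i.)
Roots: {-3, -2, -1}

Each tropical root is a break point of the lower envelope of the lines y = a_i + i · x (there are 4 lines, with slopes 0, 1, ..., 3). Only the lines that attain the minimum somewhere contribute to roots; other lines are dominated. Here the surviving (envelope) indices are i = 3, i = 2, i = 1, i = 0.
Intersections between consecutive envelope lines give the roots: for adjacent envelope indices i < j the intersection is x = (a_i − a_j) / (j − i). Reading off the sorted break points: {-3, -2, -1}.
Verification: at each break x_0, at least two indices attain the minimum of min_i(a_i + i · x_0).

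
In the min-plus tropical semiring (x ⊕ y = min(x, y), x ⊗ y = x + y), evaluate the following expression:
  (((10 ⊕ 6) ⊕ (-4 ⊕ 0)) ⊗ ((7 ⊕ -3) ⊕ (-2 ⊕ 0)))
(((10 ⊕ 6) ⊕ (-4 ⊕ 0)) ⊗ ((7 ⊕ -3) ⊕ (-2 ⊕ 0))) = -7

Expand innermost to outermost. Recall ⊕ takes the minimum of its arguments and ⊗ takes their sum. Working out the expression (((10 ⊕ 6) ⊕ (-4 ⊕ 0)) ⊗ ((7 ⊕ -3) ⊕ (-2 ⊕ 0))) gives -7.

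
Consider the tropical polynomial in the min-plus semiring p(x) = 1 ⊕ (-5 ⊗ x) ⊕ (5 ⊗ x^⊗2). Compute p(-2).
p(-2) = -7

A tropical monomial a ⊗ x^⊗i evaluates to a + i · x. Evaluating each term at x = -2:
  Term 0 contributes 1 + 0 · -2 = 1
  Term 1 contributes -5 + 1 · -2 = -7
  Term 2 contributes 5 + 2 · -2 = 1
p(-2) = ⊕ of these = min[1, -7, 1] = -7.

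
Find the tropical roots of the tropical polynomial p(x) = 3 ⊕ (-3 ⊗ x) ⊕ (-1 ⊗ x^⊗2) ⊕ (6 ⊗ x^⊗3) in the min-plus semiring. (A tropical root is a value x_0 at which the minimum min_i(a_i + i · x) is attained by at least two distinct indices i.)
Roots: {-7, -2, 6}

Each tropical root is a break point of the lower envelope of the lines y = a_i + i · x (there are 4 lines, with slopes 0, 1, ..., 3). Only the lines that attain the minimum somewhere contribute to roots; other lines are dominated. Here the surviving (envelope) indices are i = 3, i = 2, i = 1, i = 0.
Intersections between consecutive envelope lines give the roots: for adjacent envelope indices i < j the intersection is x = (a_i − a_j) / (j − i). Reading off the sorted break points: {-7, -2, 6}.
Verification: at each break x_0, at least two indices attain the minimum of min_i(a_i + i · x_0).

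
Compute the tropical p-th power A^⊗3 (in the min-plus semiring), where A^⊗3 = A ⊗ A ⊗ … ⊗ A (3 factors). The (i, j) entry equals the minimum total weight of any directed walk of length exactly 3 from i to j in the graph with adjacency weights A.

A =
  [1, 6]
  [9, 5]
A^⊗3 =
  [3, 8]
  [11, 15]

Each entry (A^⊗3)_ij equals the minimum over all length-3 walks i = v_0 → v_1 → … → v_3 = j of Σ_t A[v_t][v_{t+1}]. For example, for (i, j) = (0, 1) we minimise over 4 possible intermediate vertex sequences; the minimum is 8, attained along the walk 0 → 0 → 0 → 1.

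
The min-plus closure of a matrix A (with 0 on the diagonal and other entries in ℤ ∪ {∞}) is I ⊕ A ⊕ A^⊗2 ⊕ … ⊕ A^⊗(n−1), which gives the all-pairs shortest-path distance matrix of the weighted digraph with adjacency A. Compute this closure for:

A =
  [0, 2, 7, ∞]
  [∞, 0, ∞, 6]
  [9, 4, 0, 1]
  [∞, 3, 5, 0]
Closure =
  [0, 2, 7, 8]
  [20, 0, 11, 6]
  [9, 4, 0, 1]
  [14, 3, 5, 0]

This is the Floyd-Warshall all-pairs shortest-path computation. For each intermediate vertex k = 0, 1, …, 3, update dist[i][j] ← min(dist[i][j], dist[i][k] + dist[k][j]). The final matrix gives, for each (i, j), the minimum total weight of any directed path from i to j (possibly empty when i = j).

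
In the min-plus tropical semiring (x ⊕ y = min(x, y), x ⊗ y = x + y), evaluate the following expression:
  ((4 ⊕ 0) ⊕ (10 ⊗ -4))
((4 ⊕ 0) ⊕ (10 ⊗ -4)) = 0

Expand innermost to outermost. Recall ⊕ takes the minimum of its arguments and ⊗ takes their sum. Working out the expression ((4 ⊕ 0) ⊕ (10 ⊗ -4)) gives 0.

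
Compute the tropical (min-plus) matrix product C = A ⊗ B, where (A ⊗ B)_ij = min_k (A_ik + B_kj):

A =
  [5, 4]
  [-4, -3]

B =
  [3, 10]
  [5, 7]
A ⊗ B =
  [8, 11]
  [-1, 4]

Apply the min-plus product entry-by-entry:
  C[0][0] = min over k of (A[0][0] + B[0][0] = 5 + 3 = 8, A[0][1] + B[1][0] = 4 + 5 = 9) = 8 (attained at k = 0)
  C[0][1] = min over k of (A[0][0] + B[0][1] = 5 + 10 = 15, A[0][1] + B[1][1] = 4 + 7 = 11) = 11 (attained at k = 1)
  C[1][0] = min over k of (A[1][0] + B[0][0] = -4 + 3 = -1, A[1][1] + B[1][0] = -3 + 5 = 2) = -1 (attained at k = 0)
  C[1][1] = min over k of (A[1][0] + B[0][1] = -4 + 10 = 6, A[1][1] + B[1][1] = -3 + 7 = 4) = 4 (attained at k = 1)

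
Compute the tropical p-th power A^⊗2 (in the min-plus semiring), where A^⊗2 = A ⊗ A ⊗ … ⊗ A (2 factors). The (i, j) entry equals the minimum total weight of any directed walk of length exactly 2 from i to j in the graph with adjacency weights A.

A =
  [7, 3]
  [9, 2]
A^⊗2 =
  [12, 5]
  [11, 4]

Each entry (A^⊗2)_ij equals the minimum over all length-2 walks i = v_0 → v_1 → … → v_2 = j of Σ_t A[v_t][v_{t+1}]. For example, for (i, j) = (0, 1) we minimise over 2 possible intermediate vertex sequences; the minimum is 5, attained along the walk 0 → 1 → 1.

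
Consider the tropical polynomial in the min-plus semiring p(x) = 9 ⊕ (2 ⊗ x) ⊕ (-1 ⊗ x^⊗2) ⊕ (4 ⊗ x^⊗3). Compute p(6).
p(6) = 8

A tropical monomial a ⊗ x^⊗i evaluates to a + i · x. Evaluating each term at x = 6:
  Term 0 contributes 9 + 0 · 6 = 9
  Term 1 contributes 2 + 1 · 6 = 8
  Term 2 contributes -1 + 2 · 6 = 11
  Term 3 contributes 4 + 3 · 6 = 22
p(6) = ⊕ of these = min[9, 8, 11, 22] = 8.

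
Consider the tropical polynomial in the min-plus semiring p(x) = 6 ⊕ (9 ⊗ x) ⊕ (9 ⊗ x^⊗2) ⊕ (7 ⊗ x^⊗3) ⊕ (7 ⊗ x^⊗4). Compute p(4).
p(4) = 6

A tropical monomial a ⊗ x^⊗i evaluates to a + i · x. Evaluating each term at x = 4:
  Term 0 contributes 6 + 0 · 4 = 6
  Term 1 contributes 9 + 1 · 4 = 13
  Term 2 contributes 9 + 2 · 4 = 17
  Term 3 contributes 7 + 3 · 4 = 19
  Term 4 contributes 7 + 4 · 4 = 23
p(4) = ⊕ of these = min[6, 13, 17, 19, 23] = 6.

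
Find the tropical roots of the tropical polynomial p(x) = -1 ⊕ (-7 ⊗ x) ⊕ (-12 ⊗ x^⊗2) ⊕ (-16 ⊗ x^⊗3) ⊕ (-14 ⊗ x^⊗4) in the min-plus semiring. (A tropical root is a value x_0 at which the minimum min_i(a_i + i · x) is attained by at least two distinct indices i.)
Roots: {-2, 4, 5, 6}

Each tropical root is a break point of the lower envelope of the lines y = a_i + i · x (there are 5 lines, with slopes 0, 1, ..., 4). Only the lines that attain the minimum somewhere contribute to roots; other lines are dominated. Here the surviving (envelope) indices are i = 4, i = 3, i = 2, i = 1, i = 0.
Intersections between consecutive envelope lines give the roots: for adjacent envelope indices i < j the intersection is x = (a_i − a_j) / (j − i). Reading off the sorted break points: {-2, 4, 5, 6}.
Verification: at each break x_0, at least two indices attain the minimum of min_i(a_i + i · x_0).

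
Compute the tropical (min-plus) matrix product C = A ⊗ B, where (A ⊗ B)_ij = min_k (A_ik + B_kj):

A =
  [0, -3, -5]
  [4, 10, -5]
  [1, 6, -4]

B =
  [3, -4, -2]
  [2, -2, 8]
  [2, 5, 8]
A ⊗ B =
  [-3, -5, -2]
  [-3, 0, 2]
  [-2, -3, -1]

Apply the min-plus product entry-by-entry:
  C[0][0] = min over k of (A[0][0] + B[0][0] = 0 + 3 = 3, A[0][1] + B[1][0] = -3 + 2 = -1, A[0][2] + B[2][0] = -5 + 2 = -3) = -3 (attained at k = 2)
  C[0][1] = min over k of (A[0][0] + B[0][1] = 0 + -4 = -4, A[0][1] + B[1][1] = -3 + -2 = -5, A[0][2] + B[2][1] = -5 + 5 = 0) = -5 (attained at k = 1)
  C[0][2] = min over k of (A[0][0] + B[0][2] = 0 + -2 = -2, A[0][1] + B[1][2] = -3 + 8 = 5, A[0][2] + B[2][2] = -5 + 8 = 3) = -2 (attained at k = 0)
  C[1][0] = min over k of (A[1][0] + B[0][0] = 4 + 3 = 7, A[1][1] + B[1][0] = 10 + 2 = 12, A[1][2] + B[2][0] = -5 + 2 = -3) = -3 (attained at k = 2)
  C[1][1] = min over k of (A[1][0] + B[0][1] = 4 + -4 = 0, A[1][1] + B[1][1] = 10 + -2 = 8, A[1][2] + B[2][1] = -5 + 5 = 0) = 0 (attained at k = 0)
  C[1][2] = min over k of (A[1][0] + B[0][2] = 4 + -2 = 2, A[1][1] + B[1][2] = 10 + 8 = 18, A[1][2] + B[2][2] = -5 + 8 = 3) = 2 (attained at k = 0)
  C[2][0] = min over k of (A[2][0] + B[0][0] = 1 + 3 = 4, A[2][1] + B[1][0] = 6 + 2 = 8, A[2][2] + B[2][0] = -4 + 2 = -2) = -2 (attained at k = 2)
  C[2][1] = min over k of (A[2][0] + B[0][1] = 1 + -4 = -3, A[2][1] + B[1][1] = 6 + -2 = 4, A[2][2] + B[2][1] = -4 + 5 = 1) = -3 (attained at k = 0)
  C[2][2] = min over k of (A[2][0] + B[0][2] = 1 + -2 = -1, A[2][1] + B[1][2] = 6 + 8 = 14, A[2][2] + B[2][2] = -4 + 8 = 4) = -1 (attained at k = 0)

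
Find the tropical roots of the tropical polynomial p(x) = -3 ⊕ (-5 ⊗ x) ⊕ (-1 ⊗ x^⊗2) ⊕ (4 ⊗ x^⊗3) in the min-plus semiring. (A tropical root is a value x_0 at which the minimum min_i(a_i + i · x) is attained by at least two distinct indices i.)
Roots: {-5, -4, 2}

Each tropical root is a break point of the lower envelope of the lines y = a_i + i · x (there are 4 lines, with slopes 0, 1, ..., 3). Only the lines that attain the minimum somewhere contribute to roots; other lines are dominated. Here the surviving (envelope) indices are i = 3, i = 2, i = 1, i = 0.
Intersections between consecutive envelope lines give the roots: for adjacent envelope indices i < j the intersection is x = (a_i − a_j) / (j − i). Reading off the sorted break points: {-5, -4, 2}.
Verification: at each break x_0, at least two indices attain the minimum of min_i(a_i + i · x_0).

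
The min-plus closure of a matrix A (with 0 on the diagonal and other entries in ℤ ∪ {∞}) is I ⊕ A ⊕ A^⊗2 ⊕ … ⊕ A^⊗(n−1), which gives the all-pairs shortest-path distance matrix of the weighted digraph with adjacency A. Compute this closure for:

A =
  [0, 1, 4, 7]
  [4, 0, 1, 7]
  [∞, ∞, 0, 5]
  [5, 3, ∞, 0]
Closure =
  [0, 1, 2, 7]
  [4, 0, 1, 6]
  [10, 8, 0, 5]
  [5, 3, 4, 0]

This is the Floyd-Warshall all-pairs shortest-path computation. For each intermediate vertex k = 0, 1, …, 3, update dist[i][j] ← min(dist[i][j], dist[i][k] + dist[k][j]). The final matrix gives, for each (i, j), the minimum total weight of any directed path from i to j (possibly empty when i = j).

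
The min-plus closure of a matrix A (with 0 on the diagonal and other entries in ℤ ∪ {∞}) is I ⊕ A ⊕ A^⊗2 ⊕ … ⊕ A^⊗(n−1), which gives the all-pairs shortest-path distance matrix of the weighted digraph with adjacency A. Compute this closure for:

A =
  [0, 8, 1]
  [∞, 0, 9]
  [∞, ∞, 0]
Closure =
  [0, 8, 1]
  [∞, 0, 9]
  [∞, ∞, 0]

This is the Floyd-Warshall all-pairs shortest-path computation. For each intermediate vertex k = 0, 1, …, 2, update dist[i][j] ← min(dist[i][j], dist[i][k] + dist[k][j]). The final matrix gives, for each (i, j), the minimum total weight of any directed path from i to j (possibly empty when i = j).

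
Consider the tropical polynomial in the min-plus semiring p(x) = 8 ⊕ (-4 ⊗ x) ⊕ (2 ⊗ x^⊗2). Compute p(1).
p(1) = -3

A tropical monomial a ⊗ x^⊗i evaluates to a + i · x. Evaluating each term at x = 1:
  Term 0 contributes 8 + 0 · 1 = 8
  Term 1 contributes -4 + 1 · 1 = -3
  Term 2 contributes 2 + 2 · 1 = 4
p(1) = ⊕ of these = min[8, -3, 4] = -3.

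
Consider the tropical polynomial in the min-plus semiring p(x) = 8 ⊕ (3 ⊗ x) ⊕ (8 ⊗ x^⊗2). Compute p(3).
p(3) = 6

A tropical monomial a ⊗ x^⊗i evaluates to a + i · x. Evaluating each term at x = 3:
  Term 0 contributes 8 + 0 · 3 = 8
  Term 1 contributes 3 + 1 · 3 = 6
  Term 2 contributes 8 + 2 · 3 = 14
p(3) = ⊕ of these = min[8, 6, 14] = 6.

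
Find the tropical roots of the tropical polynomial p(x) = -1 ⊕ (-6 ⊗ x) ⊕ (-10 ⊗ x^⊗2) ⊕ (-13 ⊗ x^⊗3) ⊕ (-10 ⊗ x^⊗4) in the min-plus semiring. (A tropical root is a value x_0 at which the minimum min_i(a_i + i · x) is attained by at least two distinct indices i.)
Roots: {-3, 3, 4, 5}

Each tropical root is a break point of the lower envelope of the lines y = a_i + i · x (there are 5 lines, with slopes 0, 1, ..., 4). Only the lines that attain the minimum somewhere contribute to roots; other lines are dominated. Here the surviving (envelope) indices are i = 4, i = 3, i = 2, i = 1, i = 0.
Intersections between consecutive envelope lines give the roots: for adjacent envelope indices i < j the intersection is x = (a_i − a_j) / (j − i). Reading off the sorted break points: {-3, 3, 4, 5}.
Verification: at each break x_0, at least two indices attain the minimum of min_i(a_i + i · x_0).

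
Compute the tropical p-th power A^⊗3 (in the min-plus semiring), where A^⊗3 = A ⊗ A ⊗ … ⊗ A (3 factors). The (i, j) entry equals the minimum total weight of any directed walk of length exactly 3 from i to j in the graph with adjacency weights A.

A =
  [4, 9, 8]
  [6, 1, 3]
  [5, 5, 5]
A^⊗3 =
  [12, 11, 13]
  [8, 3, 5]
  [12, 7, 9]

Each entry (A^⊗3)_ij equals the minimum over all length-3 walks i = v_0 → v_1 → … → v_3 = j of Σ_t A[v_t][v_{t+1}]. For example, for (i, j) = (0, 2) we minimise over 9 possible intermediate vertex sequences; the minimum is 13, attained along the walk 0 → 1 → 1 → 2.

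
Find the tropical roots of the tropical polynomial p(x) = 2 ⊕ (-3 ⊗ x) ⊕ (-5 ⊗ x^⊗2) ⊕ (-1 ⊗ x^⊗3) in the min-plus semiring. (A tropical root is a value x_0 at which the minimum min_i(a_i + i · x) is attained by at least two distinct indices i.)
Roots: {-4, 2, 5}

Each tropical root is a break point of the lower envelope of the lines y = a_i + i · x (there are 4 lines, with slopes 0, 1, ..., 3). Only the lines that attain the minimum somewhere contribute to roots; other lines are dominated. Here the surviving (envelope) indices are i = 3, i = 2, i = 1, i = 0.
Intersections between consecutive envelope lines give the roots: for adjacent envelope indices i < j the intersection is x = (a_i − a_j) / (j − i). Reading off the sorted break points: {-4, 2, 5}.
Verification: at each break x_0, at least two indices attain the minimum of min_i(a_i + i · x_0).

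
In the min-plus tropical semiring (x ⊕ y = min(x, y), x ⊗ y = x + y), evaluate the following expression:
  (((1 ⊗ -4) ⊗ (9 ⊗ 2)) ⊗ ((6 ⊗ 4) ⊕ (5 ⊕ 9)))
(((1 ⊗ -4) ⊗ (9 ⊗ 2)) ⊗ ((6 ⊗ 4) ⊕ (5 ⊕ 9))) = 13

Expand innermost to outermost. Recall ⊕ takes the minimum of its arguments and ⊗ takes their sum. Working out the expression (((1 ⊗ -4) ⊗ (9 ⊗ 2)) ⊗ ((6 ⊗ 4) ⊕ (5 ⊕ 9))) gives 13.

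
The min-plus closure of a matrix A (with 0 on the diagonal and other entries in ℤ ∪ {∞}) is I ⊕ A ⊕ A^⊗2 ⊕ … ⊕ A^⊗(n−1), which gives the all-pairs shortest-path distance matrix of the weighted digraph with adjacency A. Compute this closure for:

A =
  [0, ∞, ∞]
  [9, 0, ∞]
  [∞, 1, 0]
Closure =
  [0, ∞, ∞]
  [9, 0, ∞]
  [10, 1, 0]

This is the Floyd-Warshall all-pairs shortest-path computation. For each intermediate vertex k = 0, 1, …, 2, update dist[i][j] ← min(dist[i][j], dist[i][k] + dist[k][j]). The final matrix gives, for each (i, j), the minimum total weight of any directed path from i to j (possibly empty when i = j).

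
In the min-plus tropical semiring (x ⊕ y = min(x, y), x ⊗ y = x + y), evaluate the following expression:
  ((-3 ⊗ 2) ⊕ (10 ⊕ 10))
((-3 ⊗ 2) ⊕ (10 ⊕ 10)) = -1

Expand innermost to outermost. Recall ⊕ takes the minimum of its arguments and ⊗ takes their sum. Working out the expression ((-3 ⊗ 2) ⊕ (10 ⊕ 10)) gives -1.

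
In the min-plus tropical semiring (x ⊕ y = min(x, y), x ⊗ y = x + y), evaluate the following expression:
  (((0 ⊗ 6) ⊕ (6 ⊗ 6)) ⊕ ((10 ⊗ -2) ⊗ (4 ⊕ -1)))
(((0 ⊗ 6) ⊕ (6 ⊗ 6)) ⊕ ((10 ⊗ -2) ⊗ (4 ⊕ -1))) = 6

Expand innermost to outermost. Recall ⊕ takes the minimum of its arguments and ⊗ takes their sum. Working out the expression (((0 ⊗ 6) ⊕ (6 ⊗ 6)) ⊕ ((10 ⊗ -2) ⊗ (4 ⊕ -1))) gives 6.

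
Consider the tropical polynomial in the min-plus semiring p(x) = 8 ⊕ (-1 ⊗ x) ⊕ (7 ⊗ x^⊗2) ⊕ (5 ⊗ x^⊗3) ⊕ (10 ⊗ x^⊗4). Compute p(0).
p(0) = -1

A tropical monomial a ⊗ x^⊗i evaluates to a + i · x. Evaluating each term at x = 0:
  Term 0 contributes 8 + 0 · 0 = 8
  Term 1 contributes -1 + 1 · 0 = -1
  Term 2 contributes 7 + 2 · 0 = 7
  Term 3 contributes 5 + 3 · 0 = 5
  Term 4 contributes 10 + 4 · 0 = 10
p(0) = ⊕ of these = min[8, -1, 7, 5, 10] = -1.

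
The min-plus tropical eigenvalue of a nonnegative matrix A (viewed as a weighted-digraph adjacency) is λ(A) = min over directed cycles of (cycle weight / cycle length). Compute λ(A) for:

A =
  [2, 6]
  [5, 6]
λ(A) = 2

Enumerate directed cycles and compute their means (weight / length). Sample:
  cycle 0 → 0: weight = 2, length = 1, mean = 2/1 ≈ 2.000
  cycle 1 → 1: weight = 6, length = 1, mean = 6/1 ≈ 6.000
  cycle 0 → 1 → 0: weight = 11, length = 2, mean = 11/2 ≈ 5.500
  cycle 1 → 0 → 1: weight = 11, length = 2, mean = 11/2 ≈ 5.500
Minimum mean = 2.000, attained e.g. along the cycle 0 → 0 with weight 2 and length 1. So λ(A) = 2/1 = 2.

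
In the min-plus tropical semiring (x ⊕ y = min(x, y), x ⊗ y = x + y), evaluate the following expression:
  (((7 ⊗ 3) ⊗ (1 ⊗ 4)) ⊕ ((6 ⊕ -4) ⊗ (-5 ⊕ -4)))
(((7 ⊗ 3) ⊗ (1 ⊗ 4)) ⊕ ((6 ⊕ -4) ⊗ (-5 ⊕ -4))) = -9

Expand innermost to outermost. Recall ⊕ takes the minimum of its arguments and ⊗ takes their sum. Working out the expression (((7 ⊗ 3) ⊗ (1 ⊗ 4)) ⊕ ((6 ⊕ -4) ⊗ (-5 ⊕ -4))) gives -9.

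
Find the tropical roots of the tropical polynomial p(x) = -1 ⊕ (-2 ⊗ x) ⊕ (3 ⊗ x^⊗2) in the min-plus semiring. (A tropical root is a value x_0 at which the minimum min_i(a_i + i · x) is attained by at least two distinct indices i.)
Roots: {-5, 1}

Each tropical root is a break point of the lower envelope of the lines y = a_i + i · x (there are 3 lines, with slopes 0, 1, ..., 2). Only the lines that attain the minimum somewhere contribute to roots; other lines are dominated. Here the surviving (envelope) indices are i = 2, i = 1, i = 0.
Intersections between consecutive envelope lines give the roots: for adjacent envelope indices i < j the intersection is x = (a_i − a_j) / (j − i). Reading off the sorted break points: {-5, 1}.
Verification: at each break x_0, at least two indices attain the minimum of min_i(a_i + i · x_0).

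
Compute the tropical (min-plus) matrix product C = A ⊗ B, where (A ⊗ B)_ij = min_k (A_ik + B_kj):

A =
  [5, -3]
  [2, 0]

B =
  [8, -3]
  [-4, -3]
A ⊗ B =
  [-7, -6]
  [-4, -3]

Apply the min-plus product entry-by-entry:
  C[0][0] = min over k of (A[0][0] + B[0][0] = 5 + 8 = 13, A[0][1] + B[1][0] = -3 + -4 = -7) = -7 (attained at k = 1)
  C[0][1] = min over k of (A[0][0] + B[0][1] = 5 + -3 = 2, A[0][1] + B[1][1] = -3 + -3 = -6) = -6 (attained at k = 1)
  C[1][0] = min over k of (A[1][0] + B[0][0] = 2 + 8 = 10, A[1][1] + B[1][0] = 0 + -4 = -4) = -4 (attained at k = 1)
  C[1][1] = min over k of (A[1][0] + B[0][1] = 2 + -3 = -1, A[1][1] + B[1][1] = 0 + -3 = -3) = -3 (attained at k = 1)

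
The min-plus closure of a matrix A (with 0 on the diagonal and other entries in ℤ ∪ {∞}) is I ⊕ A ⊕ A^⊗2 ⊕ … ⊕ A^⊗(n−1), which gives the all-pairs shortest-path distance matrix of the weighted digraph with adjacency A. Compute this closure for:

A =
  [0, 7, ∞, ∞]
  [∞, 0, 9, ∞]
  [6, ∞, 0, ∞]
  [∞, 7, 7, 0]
Closure =
  [0, 7, 16, ∞]
  [15, 0, 9, ∞]
  [6, 13, 0, ∞]
  [13, 7, 7, 0]

This is the Floyd-Warshall all-pairs shortest-path computation. For each intermediate vertex k = 0, 1, …, 3, update dist[i][j] ← min(dist[i][j], dist[i][k] + dist[k][j]). The final matrix gives, for each (i, j), the minimum total weight of any directed path from i to j (possibly empty when i = j).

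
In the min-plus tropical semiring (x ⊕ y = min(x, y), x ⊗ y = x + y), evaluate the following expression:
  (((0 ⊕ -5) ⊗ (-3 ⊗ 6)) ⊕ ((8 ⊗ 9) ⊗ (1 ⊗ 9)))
(((0 ⊕ -5) ⊗ (-3 ⊗ 6)) ⊕ ((8 ⊗ 9) ⊗ (1 ⊗ 9))) = -2

Expand innermost to outermost. Recall ⊕ takes the minimum of its arguments and ⊗ takes their sum. Working out the expression (((0 ⊕ -5) ⊗ (-3 ⊗ 6)) ⊕ ((8 ⊗ 9) ⊗ (1 ⊗ 9))) gives -2.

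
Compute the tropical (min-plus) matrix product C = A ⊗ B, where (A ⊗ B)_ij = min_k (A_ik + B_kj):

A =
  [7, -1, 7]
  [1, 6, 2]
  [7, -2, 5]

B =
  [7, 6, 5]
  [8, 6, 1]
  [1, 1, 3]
A ⊗ B =
  [7, 5, 0]
  [3, 3, 5]
  [6, 4, -1]

Apply the min-plus product entry-by-entry:
  C[0][0] = min over k of (A[0][0] + B[0][0] = 7 + 7 = 14, A[0][1] + B[1][0] = -1 + 8 = 7, A[0][2] + B[2][0] = 7 + 1 = 8) = 7 (attained at k = 1)
  C[0][1] = min over k of (A[0][0] + B[0][1] = 7 + 6 = 13, A[0][1] + B[1][1] = -1 + 6 = 5, A[0][2] + B[2][1] = 7 + 1 = 8) = 5 (attained at k = 1)
  C[0][2] = min over k of (A[0][0] + B[0][2] = 7 + 5 = 12, A[0][1] + B[1][2] = -1 + 1 = 0, A[0][2] + B[2][2] = 7 + 3 = 10) = 0 (attained at k = 1)
  C[1][0] = min over k of (A[1][0] + B[0][0] = 1 + 7 = 8, A[1][1] + B[1][0] = 6 + 8 = 14, A[1][2] + B[2][0] = 2 + 1 = 3) = 3 (attained at k = 2)
  C[1][1] = min over k of (A[1][0] + B[0][1] = 1 + 6 = 7, A[1][1] + B[1][1] = 6 + 6 = 12, A[1][2] + B[2][1] = 2 + 1 = 3) = 3 (attained at k = 2)
  C[1][2] = min over k of (A[1][0] + B[0][2] = 1 + 5 = 6, A[1][1] + B[1][2] = 6 + 1 = 7, A[1][2] + B[2][2] = 2 + 3 = 5) = 5 (attained at k = 2)
  C[2][0] = min over k of (A[2][0] + B[0][0] = 7 + 7 = 14, A[2][1] + B[1][0] = -2 + 8 = 6, A[2][2] + B[2][0] = 5 + 1 = 6) = 6 (attained at k = 1)
  C[2][1] = min over k of (A[2][0] + B[0][1] = 7 + 6 = 13, A[2][1] + B[1][1] = -2 + 6 = 4, A[2][2] + B[2][1] = 5 + 1 = 6) = 4 (attained at k = 1)
  C[2][2] = min over k of (A[2][0] + B[0][2] = 7 + 5 = 12, A[2][1] + B[1][2] = -2 + 1 = -1, A[2][2] + B[2][2] = 5 + 3 = 8) = -1 (attained at k = 1)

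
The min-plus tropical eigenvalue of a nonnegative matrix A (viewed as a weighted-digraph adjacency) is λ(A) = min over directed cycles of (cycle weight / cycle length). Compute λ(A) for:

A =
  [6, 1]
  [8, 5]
λ(A) = 9/2

Enumerate directed cycles and compute their means (weight / length). Sample:
  cycle 0 → 0: weight = 6, length = 1, mean = 6/1 ≈ 6.000
  cycle 1 → 1: weight = 5, length = 1, mean = 5/1 ≈ 5.000
  cycle 0 → 1 → 0: weight = 9, length = 2, mean = 9/2 ≈ 4.500
  cycle 1 → 0 → 1: weight = 9, length = 2, mean = 9/2 ≈ 4.500
Minimum mean = 4.500, attained e.g. along the cycle 0 → 1 → 0 with weight 9 and length 2. So λ(A) = 9/2 = 9/2.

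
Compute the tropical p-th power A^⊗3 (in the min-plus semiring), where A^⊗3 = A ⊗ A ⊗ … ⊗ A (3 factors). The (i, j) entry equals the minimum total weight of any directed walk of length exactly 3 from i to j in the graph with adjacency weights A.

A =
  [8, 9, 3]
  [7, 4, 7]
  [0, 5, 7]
A^⊗3 =
  [10, 12, 6]
  [10, 12, 10]
  [3, 8, 10]

Each entry (A^⊗3)_ij equals the minimum over all length-3 walks i = v_0 → v_1 → … → v_3 = j of Σ_t A[v_t][v_{t+1}]. For example, for (i, j) = (0, 2) we minimise over 9 possible intermediate vertex sequences; the minimum is 6, attained along the walk 0 → 2 → 0 → 2.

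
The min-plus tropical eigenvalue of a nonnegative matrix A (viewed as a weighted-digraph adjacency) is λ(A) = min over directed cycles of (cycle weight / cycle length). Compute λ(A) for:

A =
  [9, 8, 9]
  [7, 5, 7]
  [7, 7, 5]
λ(A) = 5

Enumerate directed cycles and compute their means (weight / length). Sample:
  cycle 0 → 0: weight = 9, length = 1, mean = 9/1 ≈ 9.000
  cycle 1 → 1: weight = 5, length = 1, mean = 5/1 ≈ 5.000
  cycle 2 → 2: weight = 5, length = 1, mean = 5/1 ≈ 5.000
  cycle 0 → 1 → 0: weight = 15, length = 2, mean = 15/2 ≈ 7.500
  cycle 0 → 2 → 0: weight = 16, length = 2, mean = 16/2 ≈ 8.000
  cycle 1 → 0 → 1: weight = 15, length = 2, mean = 15/2 ≈ 7.500
Minimum mean = 5.000, attained e.g. along the cycle 1 → 1 with weight 5 and length 1. So λ(A) = 5/1 = 5.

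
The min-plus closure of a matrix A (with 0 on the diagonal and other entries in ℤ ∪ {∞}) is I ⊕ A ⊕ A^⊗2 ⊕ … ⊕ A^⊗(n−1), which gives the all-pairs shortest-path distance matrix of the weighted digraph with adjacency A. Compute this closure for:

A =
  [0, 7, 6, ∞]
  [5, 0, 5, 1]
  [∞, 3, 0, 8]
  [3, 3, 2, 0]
Closure =
  [0, 7, 6, 8]
  [4, 0, 3, 1]
  [7, 3, 0, 4]
  [3, 3, 2, 0]

This is the Floyd-Warshall all-pairs shortest-path computation. For each intermediate vertex k = 0, 1, …, 3, update dist[i][j] ← min(dist[i][j], dist[i][k] + dist[k][j]). The final matrix gives, for each (i, j), the minimum total weight of any directed path from i to j (possibly empty when i = j).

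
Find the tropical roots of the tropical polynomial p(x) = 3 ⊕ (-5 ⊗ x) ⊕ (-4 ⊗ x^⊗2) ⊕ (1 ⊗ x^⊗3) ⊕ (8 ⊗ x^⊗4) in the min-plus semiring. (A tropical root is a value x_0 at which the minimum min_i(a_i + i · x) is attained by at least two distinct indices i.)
Roots: {-7, -5, -1, 8}

Each tropical root is a break point of the lower envelope of the lines y = a_i + i · x (there are 5 lines, with slopes 0, 1, ..., 4). Only the lines that attain the minimum somewhere contribute to roots; other lines are dominated. Here the surviving (envelope) indices are i = 4, i = 3, i = 2, i = 1, i = 0.
Intersections between consecutive envelope lines give the roots: for adjacent envelope indices i < j the intersection is x = (a_i − a_j) / (j − i). Reading off the sorted break points: {-7, -5, -1, 8}.
Verification: at each break x_0, at least two indices attain the minimum of min_i(a_i + i · x_0).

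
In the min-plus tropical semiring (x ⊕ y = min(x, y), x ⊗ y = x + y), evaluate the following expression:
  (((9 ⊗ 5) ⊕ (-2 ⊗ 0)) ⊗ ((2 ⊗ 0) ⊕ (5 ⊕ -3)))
(((9 ⊗ 5) ⊕ (-2 ⊗ 0)) ⊗ ((2 ⊗ 0) ⊕ (5 ⊕ -3))) = -5

Expand innermost to outermost. Recall ⊕ takes the minimum of its arguments and ⊗ takes their sum. Working out the expression (((9 ⊗ 5) ⊕ (-2 ⊗ 0)) ⊗ ((2 ⊗ 0) ⊕ (5 ⊕ -3))) gives -5.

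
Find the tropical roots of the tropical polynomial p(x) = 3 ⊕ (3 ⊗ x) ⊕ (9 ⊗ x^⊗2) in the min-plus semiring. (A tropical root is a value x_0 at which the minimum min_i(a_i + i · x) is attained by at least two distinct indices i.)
Roots: {-6, 0}

Each tropical root is a break point of the lower envelope of the lines y = a_i + i · x (there are 3 lines, with slopes 0, 1, ..., 2). Only the lines that attain the minimum somewhere contribute to roots; other lines are dominated. Here the surviving (envelope) indices are i = 2, i = 1, i = 0.
Intersections between consecutive envelope lines give the roots: for adjacent envelope indices i < j the intersection is x = (a_i − a_j) / (j − i). Reading off the sorted break points: {-6, 0}.
Verification: at each break x_0, at least two indices attain the minimum of min_i(a_i + i · x_0).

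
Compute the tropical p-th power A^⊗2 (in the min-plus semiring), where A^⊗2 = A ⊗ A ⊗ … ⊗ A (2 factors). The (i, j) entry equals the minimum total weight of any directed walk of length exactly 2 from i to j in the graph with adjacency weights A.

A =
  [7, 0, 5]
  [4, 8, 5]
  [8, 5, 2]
A^⊗2 =
  [4, 7, 5]
  [11, 4, 7]
  [9, 7, 4]

Each entry (A^⊗2)_ij equals the minimum over all length-2 walks i = v_0 → v_1 → … → v_2 = j of Σ_t A[v_t][v_{t+1}]. For example, for (i, j) = (0, 2) we minimise over 3 possible intermediate vertex sequences; the minimum is 5, attained along the walk 0 → 1 → 2.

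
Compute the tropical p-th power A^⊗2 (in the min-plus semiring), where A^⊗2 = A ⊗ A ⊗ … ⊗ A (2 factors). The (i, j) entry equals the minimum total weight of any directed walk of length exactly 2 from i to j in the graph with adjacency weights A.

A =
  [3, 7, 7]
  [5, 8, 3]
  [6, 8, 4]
A^⊗2 =
  [6, 10, 10]
  [8, 11, 7]
  [9, 12, 8]

Each entry (A^⊗2)_ij equals the minimum over all length-2 walks i = v_0 → v_1 → … → v_2 = j of Σ_t A[v_t][v_{t+1}]. For example, for (i, j) = (0, 2) we minimise over 3 possible intermediate vertex sequences; the minimum is 10, attained along the walk 0 → 0 → 2.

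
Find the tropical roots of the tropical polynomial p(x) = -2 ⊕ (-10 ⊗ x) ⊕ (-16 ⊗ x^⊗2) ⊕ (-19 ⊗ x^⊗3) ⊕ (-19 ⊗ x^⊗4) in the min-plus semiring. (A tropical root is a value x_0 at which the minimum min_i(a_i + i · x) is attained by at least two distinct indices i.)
Roots: {0, 3, 6, 8}

Each tropical root is a break point of the lower envelope of the lines y = a_i + i · x (there are 5 lines, with slopes 0, 1, ..., 4). Only the lines that attain the minimum somewhere contribute to roots; other lines are dominated. Here the surviving (envelope) indices are i = 4, i = 3, i = 2, i = 1, i = 0.
Intersections between consecutive envelope lines give the roots: for adjacent envelope indices i < j the intersection is x = (a_i − a_j) / (j − i). Reading off the sorted break points: {0, 3, 6, 8}.
Verification: at each break x_0, at least two indices attain the minimum of min_i(a_i + i · x_0).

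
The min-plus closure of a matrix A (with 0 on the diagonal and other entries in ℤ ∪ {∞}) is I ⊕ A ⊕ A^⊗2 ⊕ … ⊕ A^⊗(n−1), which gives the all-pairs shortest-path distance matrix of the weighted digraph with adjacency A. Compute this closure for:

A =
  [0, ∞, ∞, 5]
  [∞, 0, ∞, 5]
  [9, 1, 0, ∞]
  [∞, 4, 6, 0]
Closure =
  [0, 9, 11, 5]
  [20, 0, 11, 5]
  [9, 1, 0, 6]
  [15, 4, 6, 0]

This is the Floyd-Warshall all-pairs shortest-path computation. For each intermediate vertex k = 0, 1, …, 3, update dist[i][j] ← min(dist[i][j], dist[i][k] + dist[k][j]). The final matrix gives, for each (i, j), the minimum total weight of any directed path from i to j (possibly empty when i = j).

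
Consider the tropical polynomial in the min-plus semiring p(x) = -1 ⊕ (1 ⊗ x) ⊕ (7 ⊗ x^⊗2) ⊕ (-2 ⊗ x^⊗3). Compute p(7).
p(7) = -1

A tropical monomial a ⊗ x^⊗i evaluates to a + i · x. Evaluating each term at x = 7:
  Term 0 contributes -1 + 0 · 7 = -1
  Term 1 contributes 1 + 1 · 7 = 8
  Term 2 contributes 7 + 2 · 7 = 21
  Term 3 contributes -2 + 3 · 7 = 19
p(7) = ⊕ of these = min[-1, 8, 21, 19] = -1.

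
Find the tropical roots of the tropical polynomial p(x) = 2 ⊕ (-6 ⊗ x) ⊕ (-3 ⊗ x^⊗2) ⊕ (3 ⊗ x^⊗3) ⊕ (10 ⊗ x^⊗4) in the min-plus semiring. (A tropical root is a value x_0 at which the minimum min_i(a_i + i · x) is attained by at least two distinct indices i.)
Roots: {-7, -6, -3, 8}

Each tropical root is a break point of the lower envelope of the lines y = a_i + i · x (there are 5 lines, with slopes 0, 1, ..., 4). Only the lines that attain the minimum somewhere contribute to roots; other lines are dominated. Here the surviving (envelope) indices are i = 4, i = 3, i = 2, i = 1, i = 0.
Intersections between consecutive envelope lines give the roots: for adjacent envelope indices i < j the intersection is x = (a_i − a_j) / (j − i). Reading off the sorted break points: {-7, -6, -3, 8}.
Verification: at each break x_0, at least two indices attain the minimum of min_i(a_i + i · x_0).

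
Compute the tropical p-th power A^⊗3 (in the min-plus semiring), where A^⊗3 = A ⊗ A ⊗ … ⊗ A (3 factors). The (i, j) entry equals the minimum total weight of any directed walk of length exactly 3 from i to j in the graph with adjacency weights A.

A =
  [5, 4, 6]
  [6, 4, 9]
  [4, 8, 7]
A^⊗3 =
  [14, 12, 16]
  [14, 12, 16]
  [14, 12, 15]

Each entry (A^⊗3)_ij equals the minimum over all length-3 walks i = v_0 → v_1 → … → v_3 = j of Σ_t A[v_t][v_{t+1}]. For example, for (i, j) = (0, 2) we minimise over 9 possible intermediate vertex sequences; the minimum is 16, attained along the walk 0 → 0 → 0 → 2.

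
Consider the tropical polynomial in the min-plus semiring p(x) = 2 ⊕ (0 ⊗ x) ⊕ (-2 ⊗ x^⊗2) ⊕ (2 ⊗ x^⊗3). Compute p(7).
p(7) = 2

A tropical monomial a ⊗ x^⊗i evaluates to a + i · x. Evaluating each term at x = 7:
  Term 0 contributes 2 + 0 · 7 = 2
  Term 1 contributes 0 + 1 · 7 = 7
  Term 2 contributes -2 + 2 · 7 = 12
  Term 3 contributes 2 + 3 · 7 = 23
p(7) = ⊕ of these = min[2, 7, 12, 23] = 2.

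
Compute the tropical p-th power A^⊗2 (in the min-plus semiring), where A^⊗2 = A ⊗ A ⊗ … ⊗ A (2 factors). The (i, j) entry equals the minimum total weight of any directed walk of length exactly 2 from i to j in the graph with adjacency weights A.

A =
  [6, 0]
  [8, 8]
A^⊗2 =
  [8, 6]
  [14, 8]

Each entry (A^⊗2)_ij equals the minimum over all length-2 walks i = v_0 → v_1 → … → v_2 = j of Σ_t A[v_t][v_{t+1}]. For example, for (i, j) = (0, 1) we minimise over 2 possible intermediate vertex sequences; the minimum is 6, attained along the walk 0 → 0 → 1.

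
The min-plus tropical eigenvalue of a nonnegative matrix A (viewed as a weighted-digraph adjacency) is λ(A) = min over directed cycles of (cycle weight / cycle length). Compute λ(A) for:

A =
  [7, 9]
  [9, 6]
λ(A) = 6

Enumerate directed cycles and compute their means (weight / length). Sample:
  cycle 0 → 0: weight = 7, length = 1, mean = 7/1 ≈ 7.000
  cycle 1 → 1: weight = 6, length = 1, mean = 6/1 ≈ 6.000
  cycle 0 → 1 → 0: weight = 18, length = 2, mean = 18/2 ≈ 9.000
  cycle 1 → 0 → 1: weight = 18, length = 2, mean = 18/2 ≈ 9.000
Minimum mean = 6.000, attained e.g. along the cycle 1 → 1 with weight 6 and length 1. So λ(A) = 6/1 = 6.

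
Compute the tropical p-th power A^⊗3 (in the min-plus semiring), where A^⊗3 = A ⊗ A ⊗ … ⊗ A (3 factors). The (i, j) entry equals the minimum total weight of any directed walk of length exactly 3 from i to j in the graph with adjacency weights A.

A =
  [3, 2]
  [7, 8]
A^⊗3 =
  [9, 8]
  [13, 12]

Each entry (A^⊗3)_ij equals the minimum over all length-3 walks i = v_0 → v_1 → … → v_3 = j of Σ_t A[v_t][v_{t+1}]. For example, for (i, j) = (0, 1) we minimise over 4 possible intermediate vertex sequences; the minimum is 8, attained along the walk 0 → 0 → 0 → 1.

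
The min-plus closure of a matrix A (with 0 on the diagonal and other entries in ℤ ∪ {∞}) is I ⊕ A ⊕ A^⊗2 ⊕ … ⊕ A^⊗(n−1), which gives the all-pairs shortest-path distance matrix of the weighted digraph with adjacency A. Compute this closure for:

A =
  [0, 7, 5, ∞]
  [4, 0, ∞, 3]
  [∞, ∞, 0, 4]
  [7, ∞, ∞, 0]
Closure =
  [0, 7, 5, 9]
  [4, 0, 9, 3]
  [11, 18, 0, 4]
  [7, 14, 12, 0]

This is the Floyd-Warshall all-pairs shortest-path computation. For each intermediate vertex k = 0, 1, …, 3, update dist[i][j] ← min(dist[i][j], dist[i][k] + dist[k][j]). The final matrix gives, for each (i, j), the minimum total weight of any directed path from i to j (possibly empty when i = j).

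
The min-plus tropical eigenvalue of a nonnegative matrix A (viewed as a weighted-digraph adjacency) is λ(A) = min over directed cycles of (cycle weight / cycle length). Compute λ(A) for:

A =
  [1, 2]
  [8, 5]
λ(A) = 1

Enumerate directed cycles and compute their means (weight / length). Sample:
  cycle 0 → 0: weight = 1, length = 1, mean = 1/1 ≈ 1.000
  cycle 1 → 1: weight = 5, length = 1, mean = 5/1 ≈ 5.000
  cycle 0 → 1 → 0: weight = 10, length = 2, mean = 10/2 ≈ 5.000
  cycle 1 → 0 → 1: weight = 10, length = 2, mean = 10/2 ≈ 5.000
Minimum mean = 1.000, attained e.g. along the cycle 0 → 0 with weight 1 and length 1. So λ(A) = 1/1 = 1.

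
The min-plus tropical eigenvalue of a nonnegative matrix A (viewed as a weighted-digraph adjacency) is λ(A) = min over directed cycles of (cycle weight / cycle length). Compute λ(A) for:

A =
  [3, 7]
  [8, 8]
λ(A) = 3

Enumerate directed cycles and compute their means (weight / length). Sample:
  cycle 0 → 0: weight = 3, length = 1, mean = 3/1 ≈ 3.000
  cycle 1 → 1: weight = 8, length = 1, mean = 8/1 ≈ 8.000
  cycle 0 → 1 → 0: weight = 15, length = 2, mean = 15/2 ≈ 7.500
  cycle 1 → 0 → 1: weight = 15, length = 2, mean = 15/2 ≈ 7.500
Minimum mean = 3.000, attained e.g. along the cycle 0 → 0 with weight 3 and length 1. So λ(A) = 3/1 = 3.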